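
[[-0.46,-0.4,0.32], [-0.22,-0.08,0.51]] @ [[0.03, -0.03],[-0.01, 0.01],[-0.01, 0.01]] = [[-0.01, 0.01],[-0.01, 0.01]]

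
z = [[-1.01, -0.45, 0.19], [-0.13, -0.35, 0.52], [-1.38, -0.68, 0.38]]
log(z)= [[-7.75,-3.51,4.26], [11.61,2.61,-6.13], [-1.06,-2.91,-0.69]]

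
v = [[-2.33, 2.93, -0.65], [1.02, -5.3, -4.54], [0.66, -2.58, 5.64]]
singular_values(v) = [7.61, 6.57, 1.42]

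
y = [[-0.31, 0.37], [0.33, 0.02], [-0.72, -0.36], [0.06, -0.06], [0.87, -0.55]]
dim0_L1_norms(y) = [2.29, 1.36]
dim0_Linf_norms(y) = [0.87, 0.55]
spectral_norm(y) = 1.26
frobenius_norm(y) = 1.43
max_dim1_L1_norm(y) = 1.42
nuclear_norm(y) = 1.94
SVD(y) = [[-0.32, -0.38], [0.24, -0.18], [-0.45, 0.83], [0.06, 0.06], [0.79, 0.37]] @ diag([1.2615362515507023, 0.6822215813234025]) @ [[0.95, -0.31], [-0.31, -0.95]]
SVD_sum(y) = [[-0.39, 0.13], [0.29, -0.10], [-0.55, 0.18], [0.07, -0.02], [0.95, -0.31]] + [[0.08,  0.24], [0.04,  0.12], [-0.17,  -0.54], [-0.01,  -0.04], [-0.08,  -0.24]]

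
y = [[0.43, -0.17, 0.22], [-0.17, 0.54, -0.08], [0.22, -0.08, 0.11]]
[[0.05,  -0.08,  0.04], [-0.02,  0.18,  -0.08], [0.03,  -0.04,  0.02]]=y@[[0.17, 0.01, -0.09],[0.01, 0.31, -0.13],[-0.09, -0.13, 0.26]]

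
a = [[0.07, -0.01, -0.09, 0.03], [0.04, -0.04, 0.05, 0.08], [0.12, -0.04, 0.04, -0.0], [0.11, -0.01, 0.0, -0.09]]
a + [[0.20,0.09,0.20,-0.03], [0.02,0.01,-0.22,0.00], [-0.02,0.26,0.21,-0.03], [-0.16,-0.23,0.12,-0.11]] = [[0.27, 0.08, 0.11, 0.0],[0.06, -0.03, -0.17, 0.08],[0.10, 0.22, 0.25, -0.03],[-0.05, -0.24, 0.12, -0.20]]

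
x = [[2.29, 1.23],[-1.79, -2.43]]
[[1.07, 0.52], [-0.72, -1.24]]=x @ [[0.51, -0.08], [-0.08, 0.57]]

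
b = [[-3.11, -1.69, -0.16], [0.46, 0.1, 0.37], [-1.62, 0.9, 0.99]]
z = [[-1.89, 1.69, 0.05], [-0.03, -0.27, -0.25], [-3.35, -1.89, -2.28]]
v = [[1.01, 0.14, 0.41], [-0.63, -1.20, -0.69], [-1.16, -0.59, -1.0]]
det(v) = 0.41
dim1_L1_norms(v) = [1.56, 2.52, 2.75]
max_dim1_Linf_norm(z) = 3.35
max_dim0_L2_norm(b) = 3.54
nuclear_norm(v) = 3.37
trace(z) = -4.44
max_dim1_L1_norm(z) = 7.52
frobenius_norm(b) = 4.16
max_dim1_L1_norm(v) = 2.75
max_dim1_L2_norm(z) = 4.47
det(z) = 0.99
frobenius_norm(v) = 2.49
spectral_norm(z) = 4.55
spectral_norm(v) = 2.35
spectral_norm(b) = 3.74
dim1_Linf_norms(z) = [1.89, 0.27, 3.35]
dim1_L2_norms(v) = [1.1, 1.52, 1.64]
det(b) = 2.42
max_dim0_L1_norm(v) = 2.8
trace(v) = -1.19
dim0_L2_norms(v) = [1.66, 1.34, 1.28]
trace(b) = -2.02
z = b @ v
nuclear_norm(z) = 7.06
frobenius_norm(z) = 5.15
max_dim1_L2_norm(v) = 1.64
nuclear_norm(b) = 5.89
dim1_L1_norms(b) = [4.96, 0.93, 3.51]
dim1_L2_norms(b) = [3.54, 0.6, 2.1]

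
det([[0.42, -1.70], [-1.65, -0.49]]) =-3.011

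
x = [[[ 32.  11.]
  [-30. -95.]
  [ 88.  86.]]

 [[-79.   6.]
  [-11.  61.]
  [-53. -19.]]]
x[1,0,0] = -79.0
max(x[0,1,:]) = -30.0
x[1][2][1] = -19.0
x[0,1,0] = -30.0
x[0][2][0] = 88.0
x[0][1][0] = -30.0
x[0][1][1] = -95.0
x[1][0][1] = 6.0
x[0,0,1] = 11.0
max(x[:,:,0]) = 88.0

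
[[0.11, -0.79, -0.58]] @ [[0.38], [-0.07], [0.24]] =[[-0.04]]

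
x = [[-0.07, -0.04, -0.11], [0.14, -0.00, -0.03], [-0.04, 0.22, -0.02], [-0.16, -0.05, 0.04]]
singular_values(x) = [0.23, 0.22, 0.12]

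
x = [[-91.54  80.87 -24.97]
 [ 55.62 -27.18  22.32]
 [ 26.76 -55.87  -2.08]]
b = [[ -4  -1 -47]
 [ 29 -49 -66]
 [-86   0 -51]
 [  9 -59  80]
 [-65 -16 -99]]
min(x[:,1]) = -55.87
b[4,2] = -99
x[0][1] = 80.87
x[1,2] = 22.32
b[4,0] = -65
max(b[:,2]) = 80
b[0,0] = -4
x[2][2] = -2.08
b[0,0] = -4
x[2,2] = -2.08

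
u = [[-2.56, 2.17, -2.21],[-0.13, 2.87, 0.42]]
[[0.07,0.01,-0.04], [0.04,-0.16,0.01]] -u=[[2.63, -2.16, 2.17], [0.17, -3.03, -0.41]]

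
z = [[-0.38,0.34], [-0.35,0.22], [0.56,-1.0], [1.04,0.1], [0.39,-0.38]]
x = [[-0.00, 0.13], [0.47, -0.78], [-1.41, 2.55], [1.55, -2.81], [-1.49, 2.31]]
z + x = [[-0.38, 0.47], [0.12, -0.56], [-0.85, 1.55], [2.59, -2.71], [-1.1, 1.93]]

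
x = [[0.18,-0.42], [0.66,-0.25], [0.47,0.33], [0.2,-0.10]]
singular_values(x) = [0.87, 0.57]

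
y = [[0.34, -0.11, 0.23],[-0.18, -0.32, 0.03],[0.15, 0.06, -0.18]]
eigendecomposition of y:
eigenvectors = [[-0.95, 0.27, -0.25], [0.22, 0.86, 0.52], [-0.22, -0.43, 0.82]]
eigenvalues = [0.42, -0.39, -0.19]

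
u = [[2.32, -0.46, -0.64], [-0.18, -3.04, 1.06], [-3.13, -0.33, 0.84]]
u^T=[[2.32, -0.18, -3.13], [-0.46, -3.04, -0.33], [-0.64, 1.06, 0.84]]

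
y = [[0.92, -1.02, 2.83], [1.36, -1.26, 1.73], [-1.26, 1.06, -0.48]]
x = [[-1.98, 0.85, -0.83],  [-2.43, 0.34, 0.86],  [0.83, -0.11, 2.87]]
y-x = [[2.90, -1.87, 3.66], [3.79, -1.60, 0.87], [-2.09, 1.17, -3.35]]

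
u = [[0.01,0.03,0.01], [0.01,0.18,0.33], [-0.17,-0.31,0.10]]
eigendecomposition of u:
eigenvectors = [[0.89+0.00j, -0.04+0.05j, (-0.04-0.05j)], [-0.42+0.00j, -0.71+0.00j, (-0.71-0j)], [0.20+0.00j, (0.07-0.7j), 0.07+0.70j]]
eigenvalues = [(-0+0j), (0.15+0.32j), (0.15-0.32j)]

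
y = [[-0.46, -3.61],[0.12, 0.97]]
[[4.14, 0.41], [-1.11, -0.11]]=y @ [[-0.20, -0.02], [-1.12, -0.11]]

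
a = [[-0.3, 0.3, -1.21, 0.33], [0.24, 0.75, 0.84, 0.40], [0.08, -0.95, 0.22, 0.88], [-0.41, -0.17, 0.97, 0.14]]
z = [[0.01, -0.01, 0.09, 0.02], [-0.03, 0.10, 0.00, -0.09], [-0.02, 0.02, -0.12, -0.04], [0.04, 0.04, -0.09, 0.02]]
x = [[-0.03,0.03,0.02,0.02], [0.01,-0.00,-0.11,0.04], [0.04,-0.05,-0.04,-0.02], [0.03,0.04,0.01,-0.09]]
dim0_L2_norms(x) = [0.06, 0.07, 0.12, 0.1]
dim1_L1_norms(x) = [0.1, 0.16, 0.15, 0.17]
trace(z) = 0.01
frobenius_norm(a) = 2.48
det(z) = -0.00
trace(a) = 0.81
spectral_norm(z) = 0.19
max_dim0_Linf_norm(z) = 0.12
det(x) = -0.00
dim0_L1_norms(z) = [0.1, 0.17, 0.3, 0.17]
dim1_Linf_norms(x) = [0.03, 0.11, 0.05, 0.09]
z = x @ a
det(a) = 1.18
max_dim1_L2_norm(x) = 0.12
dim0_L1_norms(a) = [1.03, 2.17, 3.24, 1.75]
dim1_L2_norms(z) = [0.09, 0.14, 0.13, 0.11]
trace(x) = -0.16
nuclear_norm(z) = 0.38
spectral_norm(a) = 1.79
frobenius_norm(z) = 0.24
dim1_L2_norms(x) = [0.05, 0.12, 0.08, 0.1]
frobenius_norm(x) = 0.18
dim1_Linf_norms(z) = [0.09, 0.1, 0.12, 0.09]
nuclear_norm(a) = 4.58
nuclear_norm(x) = 0.31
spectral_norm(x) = 0.13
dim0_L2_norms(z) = [0.05, 0.11, 0.17, 0.1]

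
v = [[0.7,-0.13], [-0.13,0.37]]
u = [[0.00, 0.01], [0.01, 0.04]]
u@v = [[-0.00,0.0], [0.0,0.01]]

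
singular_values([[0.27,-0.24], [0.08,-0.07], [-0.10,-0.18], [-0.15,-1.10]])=[1.15, 0.32]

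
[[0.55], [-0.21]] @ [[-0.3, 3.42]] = [[-0.16, 1.88], [0.06, -0.72]]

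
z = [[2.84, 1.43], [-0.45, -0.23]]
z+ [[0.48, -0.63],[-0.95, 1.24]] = [[3.32, 0.8], [-1.40, 1.01]]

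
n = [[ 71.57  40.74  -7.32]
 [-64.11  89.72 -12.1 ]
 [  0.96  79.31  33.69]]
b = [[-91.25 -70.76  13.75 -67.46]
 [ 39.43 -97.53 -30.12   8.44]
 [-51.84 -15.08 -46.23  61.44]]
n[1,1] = 89.72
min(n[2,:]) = 0.96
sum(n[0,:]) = 104.99000000000001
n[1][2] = -12.1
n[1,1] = 89.72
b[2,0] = -51.84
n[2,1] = 79.31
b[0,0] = -91.25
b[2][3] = 61.44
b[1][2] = -30.12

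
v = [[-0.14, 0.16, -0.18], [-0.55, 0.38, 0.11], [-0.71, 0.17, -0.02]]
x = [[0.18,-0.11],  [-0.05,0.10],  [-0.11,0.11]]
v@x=[[-0.01, 0.01], [-0.13, 0.11], [-0.13, 0.09]]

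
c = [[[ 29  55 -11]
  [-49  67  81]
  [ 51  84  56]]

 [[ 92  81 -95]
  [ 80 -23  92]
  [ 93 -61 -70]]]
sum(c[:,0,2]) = -106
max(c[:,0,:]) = 92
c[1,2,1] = -61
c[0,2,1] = 84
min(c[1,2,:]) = -70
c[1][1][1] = -23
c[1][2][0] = 93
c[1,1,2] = 92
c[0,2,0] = 51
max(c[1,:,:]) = 93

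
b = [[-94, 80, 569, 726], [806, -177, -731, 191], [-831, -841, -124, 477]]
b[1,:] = [806, -177, -731, 191]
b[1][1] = -177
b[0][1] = 80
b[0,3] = 726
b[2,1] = -841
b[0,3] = 726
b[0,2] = 569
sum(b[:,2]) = -286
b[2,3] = 477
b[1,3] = 191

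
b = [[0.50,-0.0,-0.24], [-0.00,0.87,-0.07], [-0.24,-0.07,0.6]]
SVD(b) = [[0.24, 0.60, -0.77], [0.89, -0.45, -0.08], [-0.39, -0.66, -0.64]] @ diag([0.9011095531845013, 0.7675097847560052, 0.3013806620594932]) @ [[0.24, 0.89, -0.39], [0.6, -0.45, -0.66], [-0.77, -0.08, -0.64]]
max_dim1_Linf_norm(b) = 0.87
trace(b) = 1.97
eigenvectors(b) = [[-0.77, -0.6, -0.24], [-0.08, 0.45, -0.89], [-0.64, 0.66, 0.39]]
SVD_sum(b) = [[0.05, 0.19, -0.08], [0.19, 0.71, -0.32], [-0.08, -0.32, 0.14]] + [[0.27, -0.21, -0.3], [-0.21, 0.16, 0.23], [-0.30, 0.23, 0.34]] + [[0.18,  0.02,  0.15], [0.02,  0.0,  0.01], [0.15,  0.01,  0.12]]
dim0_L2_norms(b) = [0.55, 0.87, 0.65]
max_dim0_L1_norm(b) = 0.94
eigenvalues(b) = [0.3, 0.77, 0.9]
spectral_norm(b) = 0.90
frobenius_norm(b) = 1.22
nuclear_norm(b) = 1.97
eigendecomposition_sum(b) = [[0.18, 0.02, 0.15], [0.02, 0.00, 0.01], [0.15, 0.01, 0.12]] + [[0.27, -0.21, -0.30], [-0.21, 0.16, 0.23], [-0.30, 0.23, 0.34]] + [[0.05,0.19,-0.08], [0.19,0.71,-0.32], [-0.08,-0.32,0.14]]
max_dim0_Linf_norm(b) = 0.87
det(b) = 0.21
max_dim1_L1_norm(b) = 0.94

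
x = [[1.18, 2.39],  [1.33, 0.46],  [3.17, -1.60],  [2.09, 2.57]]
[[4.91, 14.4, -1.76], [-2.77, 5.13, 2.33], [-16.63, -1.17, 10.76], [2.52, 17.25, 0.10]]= x @ [[-3.37, 2.14, 2.42],[3.72, 4.97, -1.93]]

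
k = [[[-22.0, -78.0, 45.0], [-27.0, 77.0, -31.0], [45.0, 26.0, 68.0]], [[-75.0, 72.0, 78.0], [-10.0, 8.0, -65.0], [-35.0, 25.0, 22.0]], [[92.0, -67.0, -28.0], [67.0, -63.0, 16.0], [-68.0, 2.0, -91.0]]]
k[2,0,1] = -67.0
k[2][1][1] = -63.0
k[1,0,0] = -75.0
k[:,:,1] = [[-78.0, 77.0, 26.0], [72.0, 8.0, 25.0], [-67.0, -63.0, 2.0]]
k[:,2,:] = [[45.0, 26.0, 68.0], [-35.0, 25.0, 22.0], [-68.0, 2.0, -91.0]]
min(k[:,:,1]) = -78.0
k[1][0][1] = 72.0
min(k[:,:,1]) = -78.0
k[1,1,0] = -10.0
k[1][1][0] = -10.0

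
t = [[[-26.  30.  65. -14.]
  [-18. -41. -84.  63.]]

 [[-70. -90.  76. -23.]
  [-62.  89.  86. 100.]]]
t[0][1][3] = 63.0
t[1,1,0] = -62.0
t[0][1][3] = 63.0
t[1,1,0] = -62.0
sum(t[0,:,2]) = -19.0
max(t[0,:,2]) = 65.0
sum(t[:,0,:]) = -52.0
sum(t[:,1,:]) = 133.0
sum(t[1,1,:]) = 213.0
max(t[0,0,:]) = 65.0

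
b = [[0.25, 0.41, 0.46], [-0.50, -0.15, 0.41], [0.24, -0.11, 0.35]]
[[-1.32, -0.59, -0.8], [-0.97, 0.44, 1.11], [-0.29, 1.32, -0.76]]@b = [[-0.23, -0.36, -1.13], [-0.2, -0.59, 0.12], [-0.91, -0.23, 0.14]]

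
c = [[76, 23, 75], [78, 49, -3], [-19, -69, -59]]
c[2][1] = -69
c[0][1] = 23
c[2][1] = -69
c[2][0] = -19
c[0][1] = 23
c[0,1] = 23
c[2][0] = -19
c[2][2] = -59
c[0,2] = 75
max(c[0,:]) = 76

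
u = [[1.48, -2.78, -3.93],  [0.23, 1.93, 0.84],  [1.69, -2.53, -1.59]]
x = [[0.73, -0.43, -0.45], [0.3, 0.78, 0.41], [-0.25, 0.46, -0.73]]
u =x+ [[0.75,-2.35,-3.48], [-0.07,1.15,0.43], [1.94,-2.99,-0.86]]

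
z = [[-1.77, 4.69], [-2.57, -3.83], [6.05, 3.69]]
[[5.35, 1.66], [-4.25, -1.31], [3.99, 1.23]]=z @ [[-0.03,-0.01], [1.13,0.35]]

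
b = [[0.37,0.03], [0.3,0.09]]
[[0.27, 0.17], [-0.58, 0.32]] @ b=[[0.15, 0.02], [-0.12, 0.01]]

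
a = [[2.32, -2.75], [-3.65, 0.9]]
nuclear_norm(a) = 6.56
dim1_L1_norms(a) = [5.07, 4.55]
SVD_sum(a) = [[2.92, -1.75],[-3.08, 1.85]] + [[-0.6, -1.00], [-0.57, -0.95]]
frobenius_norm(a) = 5.20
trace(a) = 3.22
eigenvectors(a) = [[0.74, 0.57],[-0.68, 0.82]]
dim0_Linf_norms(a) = [3.65, 2.75]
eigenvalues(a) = [4.86, -1.64]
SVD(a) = [[-0.69, 0.73], [0.73, 0.69]] @ diag([4.949525112827934, 1.6061136813705377]) @ [[-0.86, 0.51], [-0.51, -0.86]]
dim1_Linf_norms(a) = [2.75, 3.65]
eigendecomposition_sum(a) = [[2.96, -2.06], [-2.73, 1.9]] + [[-0.64, -0.69], [-0.92, -1.00]]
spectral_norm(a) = 4.95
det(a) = -7.95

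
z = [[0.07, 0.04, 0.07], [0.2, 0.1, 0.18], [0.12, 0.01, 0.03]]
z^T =[[0.07,0.20,0.12], [0.04,0.1,0.01], [0.07,0.18,0.03]]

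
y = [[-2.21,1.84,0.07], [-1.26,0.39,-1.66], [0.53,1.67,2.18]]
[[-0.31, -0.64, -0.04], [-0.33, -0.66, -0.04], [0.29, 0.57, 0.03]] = y@[[0.16, 0.32, 0.02], [0.02, 0.03, 0.0], [0.08, 0.16, 0.01]]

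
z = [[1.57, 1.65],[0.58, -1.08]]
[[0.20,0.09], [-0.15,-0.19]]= z @ [[-0.01, -0.08], [0.13, 0.13]]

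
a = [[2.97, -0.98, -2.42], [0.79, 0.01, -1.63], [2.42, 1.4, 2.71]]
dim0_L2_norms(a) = [3.91, 1.71, 3.98]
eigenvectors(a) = [[(-0+0.6j), -0.00-0.60j, 0.13+0.00j], [(-0.12+0.33j), -0.12-0.33j, -0.87+0.00j], [(0.72+0j), (0.72-0j), (0.47+0j)]]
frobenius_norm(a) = 5.84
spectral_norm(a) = 4.36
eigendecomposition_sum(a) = [[1.45+0.93j,(-0.43+0.76j),-1.20+1.16j], [(0.61+0.79j),-0.38+0.33j,(-0.88+0.4j)], [1.10-1.73j,0.91+0.51j,(1.39+1.41j)]] + [[1.45-0.93j, (-0.43-0.76j), (-1.2-1.16j)], [0.61-0.79j, -0.38-0.33j, -0.88-0.40j], [(1.1+1.73j), (0.91-0.51j), (1.39-1.41j)]] + [[(0.06-0j), (-0.11+0j), (-0.02+0j)], [-0.42+0.00j, (0.78-0j), 0.13-0.00j], [0.23-0.00j, -0.42+0.00j, (-0.07+0j)]]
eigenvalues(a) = [(2.46+2.68j), (2.46-2.68j), (0.77+0j)]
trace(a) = 5.69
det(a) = 10.20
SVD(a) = [[-0.82, 0.43, -0.37], [-0.39, 0.04, 0.92], [0.41, 0.90, 0.14]] @ diag([4.360821854285215, 3.832729908284686, 0.6105032394087017]) @ [[-0.40,0.32,0.86], [0.91,0.22,0.35], [-0.08,0.92,-0.38]]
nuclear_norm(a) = 8.80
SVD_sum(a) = [[1.44, -1.13, -3.08], [0.69, -0.54, -1.47], [-0.72, 0.57, 1.55]] + [[1.51,0.36,0.57], [0.14,0.03,0.05], [3.15,0.75,1.20]] + [[0.02, -0.21, 0.09], [-0.04, 0.52, -0.21], [-0.01, 0.08, -0.03]]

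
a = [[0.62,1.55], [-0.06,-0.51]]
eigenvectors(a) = [[1.0,-0.83],[-0.06,0.56]]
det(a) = -0.22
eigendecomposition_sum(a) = [[0.58, 0.86], [-0.03, -0.05]] + [[0.04, 0.69], [-0.03, -0.46]]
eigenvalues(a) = [0.53, -0.42]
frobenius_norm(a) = 1.75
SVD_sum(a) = [[0.59, 1.56], [-0.17, -0.47]] + [[0.03,-0.01], [0.11,-0.04]]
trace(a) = 0.11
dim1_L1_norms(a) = [2.17, 0.57]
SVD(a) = [[-0.96, 0.29], [0.29, 0.96]] @ diag([1.7418900633095298, 0.1281366744672324]) @ [[-0.35, -0.94], [0.94, -0.35]]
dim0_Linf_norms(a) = [0.62, 1.55]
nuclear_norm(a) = 1.87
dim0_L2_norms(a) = [0.62, 1.63]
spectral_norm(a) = 1.74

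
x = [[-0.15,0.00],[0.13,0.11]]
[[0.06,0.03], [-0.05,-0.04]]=x @ [[-0.37, -0.18], [-0.05, -0.14]]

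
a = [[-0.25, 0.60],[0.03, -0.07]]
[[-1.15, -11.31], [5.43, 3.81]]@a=[[-0.05, 0.10], [-1.24, 2.99]]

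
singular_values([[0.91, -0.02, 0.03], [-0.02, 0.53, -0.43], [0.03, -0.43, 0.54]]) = [0.98, 0.89, 0.1]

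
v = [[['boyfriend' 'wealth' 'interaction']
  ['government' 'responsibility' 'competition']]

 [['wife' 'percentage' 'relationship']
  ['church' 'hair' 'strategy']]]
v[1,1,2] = 'strategy'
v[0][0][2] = 'interaction'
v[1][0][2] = 'relationship'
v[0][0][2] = 'interaction'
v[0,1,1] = 'responsibility'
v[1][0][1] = 'percentage'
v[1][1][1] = 'hair'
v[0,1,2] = 'competition'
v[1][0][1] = 'percentage'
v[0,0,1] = 'wealth'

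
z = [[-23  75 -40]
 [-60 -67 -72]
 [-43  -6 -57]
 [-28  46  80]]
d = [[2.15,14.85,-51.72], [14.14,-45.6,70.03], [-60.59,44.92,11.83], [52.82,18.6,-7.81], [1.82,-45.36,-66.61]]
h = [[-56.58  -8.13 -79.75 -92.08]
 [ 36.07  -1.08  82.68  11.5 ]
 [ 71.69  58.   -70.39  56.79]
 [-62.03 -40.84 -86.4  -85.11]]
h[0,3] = -92.08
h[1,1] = -1.08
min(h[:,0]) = -62.03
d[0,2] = -51.72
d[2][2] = 11.83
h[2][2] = -70.39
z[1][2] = -72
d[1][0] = 14.14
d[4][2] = -66.61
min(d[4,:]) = -66.61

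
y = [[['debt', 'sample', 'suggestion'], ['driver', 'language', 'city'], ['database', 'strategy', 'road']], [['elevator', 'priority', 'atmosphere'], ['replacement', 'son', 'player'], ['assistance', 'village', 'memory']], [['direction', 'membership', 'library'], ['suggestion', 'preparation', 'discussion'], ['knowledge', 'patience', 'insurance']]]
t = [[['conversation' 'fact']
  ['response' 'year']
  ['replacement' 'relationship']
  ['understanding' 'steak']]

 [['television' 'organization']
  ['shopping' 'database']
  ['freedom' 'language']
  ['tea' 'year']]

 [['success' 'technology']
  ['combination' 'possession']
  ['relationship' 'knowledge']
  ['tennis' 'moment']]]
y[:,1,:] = [['driver', 'language', 'city'], ['replacement', 'son', 'player'], ['suggestion', 'preparation', 'discussion']]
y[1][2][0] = 'assistance'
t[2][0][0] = 'success'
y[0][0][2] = 'suggestion'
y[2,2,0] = 'knowledge'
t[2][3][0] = 'tennis'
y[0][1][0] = 'driver'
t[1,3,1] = 'year'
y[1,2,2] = 'memory'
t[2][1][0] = 'combination'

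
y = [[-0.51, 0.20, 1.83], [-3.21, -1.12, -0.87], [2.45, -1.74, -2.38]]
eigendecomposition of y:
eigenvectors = [[0.43+0.00j, (-0.48-0.06j), -0.48+0.06j], [(-0.7+0j), (-0.51-0.24j), (-0.51+0.24j)], [(0.57+0j), 0.67+0.00j, 0.67-0.00j]]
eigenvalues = [(1.59+0j), (-2.8+0.39j), (-2.8-0.39j)]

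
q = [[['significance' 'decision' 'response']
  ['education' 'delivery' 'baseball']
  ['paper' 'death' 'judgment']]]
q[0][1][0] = 'education'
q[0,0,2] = 'response'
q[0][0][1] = 'decision'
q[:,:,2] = [['response', 'baseball', 'judgment']]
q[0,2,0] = 'paper'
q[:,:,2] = [['response', 'baseball', 'judgment']]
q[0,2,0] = 'paper'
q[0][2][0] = 'paper'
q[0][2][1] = 'death'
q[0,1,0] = 'education'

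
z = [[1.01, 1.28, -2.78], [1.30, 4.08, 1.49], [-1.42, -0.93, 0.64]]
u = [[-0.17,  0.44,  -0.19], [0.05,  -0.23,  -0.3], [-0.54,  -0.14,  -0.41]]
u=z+[[-1.18, -0.84, 2.59], [-1.25, -4.31, -1.79], [0.88, 0.79, -1.05]]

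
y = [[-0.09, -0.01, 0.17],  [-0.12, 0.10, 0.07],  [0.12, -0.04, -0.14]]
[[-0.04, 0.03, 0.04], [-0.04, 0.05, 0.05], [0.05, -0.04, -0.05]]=y @ [[0.43,0.11,-0.00], [0.11,0.49,0.27], [-0.00,0.27,0.27]]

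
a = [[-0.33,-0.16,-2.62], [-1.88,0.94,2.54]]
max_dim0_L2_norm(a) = 3.65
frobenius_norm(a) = 4.23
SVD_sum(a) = [[0.78, -0.50, -2.13], [-1.06, 0.69, 2.90]] + [[-1.11,0.34,-0.49], [-0.82,0.25,-0.36]]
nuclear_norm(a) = 5.49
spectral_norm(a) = 3.93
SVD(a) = [[-0.59, 0.81],[0.81, 0.59]] @ diag([3.9261666739042442, 1.5664339273405954]) @ [[-0.34,0.22,0.92], [-0.88,0.27,-0.39]]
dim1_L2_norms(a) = [2.65, 3.3]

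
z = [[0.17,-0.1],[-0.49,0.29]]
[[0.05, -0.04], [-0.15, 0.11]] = z@[[0.27, -0.05], [-0.05, 0.29]]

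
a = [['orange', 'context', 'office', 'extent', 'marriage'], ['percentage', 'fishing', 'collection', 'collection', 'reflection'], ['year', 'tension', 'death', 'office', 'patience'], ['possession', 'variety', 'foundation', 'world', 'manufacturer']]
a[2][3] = 'office'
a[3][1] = 'variety'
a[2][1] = 'tension'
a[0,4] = 'marriage'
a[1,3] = 'collection'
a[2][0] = 'year'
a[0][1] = 'context'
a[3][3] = 'world'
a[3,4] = 'manufacturer'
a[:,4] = ['marriage', 'reflection', 'patience', 'manufacturer']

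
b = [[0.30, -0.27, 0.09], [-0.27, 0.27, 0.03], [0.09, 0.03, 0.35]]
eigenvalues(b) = [0.57, -0.01, 0.36]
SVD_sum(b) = [[0.30, -0.27, 0.09], [-0.27, 0.24, -0.08], [0.09, -0.08, 0.03]] + [[0.0,0.0,0.00], [0.0,0.04,0.11], [0.00,0.11,0.32]] + [[-0.00, -0.00, 0.0], [-0.0, -0.0, 0.0], [0.00, 0.00, -0.0]]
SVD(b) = [[-0.73, 0.00, -0.68],  [0.65, 0.32, -0.69],  [-0.22, 0.95, 0.23]] @ diag([0.5653068523537421, 0.36, 0.005306852353742089]) @ [[-0.73, 0.65, -0.22], [0.0, 0.32, 0.95], [0.68, 0.69, -0.23]]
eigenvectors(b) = [[0.73, -0.68, -0.00], [-0.65, -0.69, 0.32], [0.22, 0.23, 0.95]]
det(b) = -0.00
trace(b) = 0.92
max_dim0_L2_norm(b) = 0.41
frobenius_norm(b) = 0.67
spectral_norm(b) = 0.57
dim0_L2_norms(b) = [0.41, 0.38, 0.36]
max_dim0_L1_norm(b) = 0.66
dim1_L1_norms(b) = [0.66, 0.57, 0.47]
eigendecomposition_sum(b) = [[0.3, -0.27, 0.09], [-0.27, 0.24, -0.08], [0.09, -0.08, 0.03]] + [[-0.0, -0.0, 0.00],  [-0.00, -0.0, 0.0],  [0.0, 0.00, -0.00]] + [[-0.0, -0.0, -0.0], [0.0, 0.04, 0.11], [0.00, 0.11, 0.32]]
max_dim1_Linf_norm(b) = 0.35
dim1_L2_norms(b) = [0.41, 0.38, 0.36]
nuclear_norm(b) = 0.93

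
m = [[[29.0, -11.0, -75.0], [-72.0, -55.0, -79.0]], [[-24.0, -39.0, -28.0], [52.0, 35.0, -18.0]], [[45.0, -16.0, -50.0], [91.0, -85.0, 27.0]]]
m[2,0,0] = 45.0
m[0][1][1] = -55.0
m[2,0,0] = 45.0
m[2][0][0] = 45.0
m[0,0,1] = -11.0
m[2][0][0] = 45.0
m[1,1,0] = 52.0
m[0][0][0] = 29.0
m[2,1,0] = 91.0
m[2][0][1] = -16.0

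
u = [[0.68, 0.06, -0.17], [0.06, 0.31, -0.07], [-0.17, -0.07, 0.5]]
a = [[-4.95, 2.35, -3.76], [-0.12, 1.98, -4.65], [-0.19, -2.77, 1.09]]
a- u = [[-5.63, 2.29, -3.59],[-0.18, 1.67, -4.58],[-0.02, -2.7, 0.59]]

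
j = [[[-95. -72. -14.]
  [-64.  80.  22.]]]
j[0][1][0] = -64.0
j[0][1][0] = -64.0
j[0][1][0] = -64.0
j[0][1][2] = 22.0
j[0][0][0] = -95.0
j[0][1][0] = -64.0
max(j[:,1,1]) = 80.0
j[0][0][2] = -14.0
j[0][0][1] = -72.0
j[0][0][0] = -95.0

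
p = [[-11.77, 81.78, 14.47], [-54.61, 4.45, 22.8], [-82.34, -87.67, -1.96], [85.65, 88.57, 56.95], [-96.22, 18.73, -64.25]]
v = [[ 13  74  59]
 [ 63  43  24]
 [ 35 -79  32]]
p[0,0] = -11.77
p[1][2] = 22.8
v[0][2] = 59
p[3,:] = [85.65, 88.57, 56.95]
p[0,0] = -11.77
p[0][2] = 14.47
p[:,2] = [14.47, 22.8, -1.96, 56.95, -64.25]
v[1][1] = 43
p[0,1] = 81.78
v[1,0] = 63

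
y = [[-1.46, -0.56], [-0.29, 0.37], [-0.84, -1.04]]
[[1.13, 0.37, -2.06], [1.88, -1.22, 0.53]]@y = [[-0.03, 1.65], [-2.84, -2.06]]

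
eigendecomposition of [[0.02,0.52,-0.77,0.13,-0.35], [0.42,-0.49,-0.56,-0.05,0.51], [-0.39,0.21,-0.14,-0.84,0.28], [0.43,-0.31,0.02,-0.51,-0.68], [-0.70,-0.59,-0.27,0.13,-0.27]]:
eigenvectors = [[(-0.69+0j), (0.04+0.2j), 0.04-0.20j, 0.04-0.47j, 0.04+0.47j], [-0.25+0.00j, -0.16+0.46j, -0.16-0.46j, (-0.34+0.33j), (-0.34-0.33j)], [0.50+0.00j, (0.41+0.25j), 0.41-0.25j, -0.29-0.25j, -0.29+0.25j], [-0.30+0.00j, 0.08-0.43j, (0.08+0.43j), -0.51+0.00j, (-0.51-0j)], [(0.36+0j), -0.54+0.00j, -0.54-0.00j, (-0.18-0.33j), (-0.18+0.33j)]]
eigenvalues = [(1+0j), (-0.21+0.98j), (-0.21-0.98j), (-0.98+0.17j), (-0.98-0.17j)]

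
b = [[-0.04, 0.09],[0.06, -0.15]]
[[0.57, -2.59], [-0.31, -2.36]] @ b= [[-0.18, 0.44],[-0.13, 0.33]]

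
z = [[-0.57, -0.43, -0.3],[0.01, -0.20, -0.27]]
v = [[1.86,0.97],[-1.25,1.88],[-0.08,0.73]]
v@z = [[-1.05,-0.99,-0.82], [0.73,0.16,-0.13], [0.05,-0.11,-0.17]]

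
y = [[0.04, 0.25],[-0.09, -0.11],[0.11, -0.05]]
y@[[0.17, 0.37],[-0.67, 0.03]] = [[-0.16,  0.02], [0.06,  -0.04], [0.05,  0.04]]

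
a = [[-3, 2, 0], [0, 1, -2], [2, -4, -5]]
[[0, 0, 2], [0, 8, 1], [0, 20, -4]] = a @ [[0, 0, 0], [0, 0, 1], [0, -4, 0]]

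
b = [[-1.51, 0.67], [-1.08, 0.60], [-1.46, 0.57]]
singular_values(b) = [2.59, 0.13]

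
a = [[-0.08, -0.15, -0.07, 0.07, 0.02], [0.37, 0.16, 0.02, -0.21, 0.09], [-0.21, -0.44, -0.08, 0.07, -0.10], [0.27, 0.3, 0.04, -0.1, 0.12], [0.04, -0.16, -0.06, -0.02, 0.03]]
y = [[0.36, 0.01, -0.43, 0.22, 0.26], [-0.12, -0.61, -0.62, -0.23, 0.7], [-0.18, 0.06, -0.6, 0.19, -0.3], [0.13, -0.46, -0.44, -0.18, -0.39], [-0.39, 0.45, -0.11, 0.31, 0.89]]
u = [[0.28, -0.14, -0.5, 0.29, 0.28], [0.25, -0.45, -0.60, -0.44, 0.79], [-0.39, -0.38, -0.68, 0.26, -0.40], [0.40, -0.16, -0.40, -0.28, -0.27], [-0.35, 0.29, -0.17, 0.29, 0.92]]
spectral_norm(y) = 1.35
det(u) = -0.15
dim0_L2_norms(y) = [0.59, 0.89, 1.07, 0.52, 1.26]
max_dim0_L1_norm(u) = 2.66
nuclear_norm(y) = 3.82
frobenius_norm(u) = 2.15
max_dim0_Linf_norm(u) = 0.92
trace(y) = -0.14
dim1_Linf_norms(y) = [0.43, 0.7, 0.6, 0.46, 0.89]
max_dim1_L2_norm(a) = 0.51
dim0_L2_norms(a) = [0.51, 0.6, 0.13, 0.25, 0.18]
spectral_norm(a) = 0.80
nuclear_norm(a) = 1.20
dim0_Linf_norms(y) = [0.39, 0.61, 0.62, 0.31, 0.89]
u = y + a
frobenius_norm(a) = 0.86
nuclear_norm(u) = 4.23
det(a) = 0.00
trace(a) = -0.07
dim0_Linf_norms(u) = [0.4, 0.45, 0.68, 0.44, 0.92]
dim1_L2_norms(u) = [0.71, 1.2, 0.99, 0.7, 1.08]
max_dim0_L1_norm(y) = 2.54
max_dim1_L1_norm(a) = 0.9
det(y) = -0.00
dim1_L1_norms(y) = [1.28, 2.28, 1.33, 1.6, 2.15]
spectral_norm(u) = 1.43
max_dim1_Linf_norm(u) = 0.92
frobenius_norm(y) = 2.03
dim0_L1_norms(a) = [0.97, 1.21, 0.27, 0.47, 0.36]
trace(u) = -0.21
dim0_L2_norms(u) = [0.76, 0.69, 1.12, 0.71, 1.33]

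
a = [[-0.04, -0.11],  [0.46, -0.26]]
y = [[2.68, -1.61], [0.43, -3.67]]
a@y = [[-0.15, 0.47], [1.12, 0.21]]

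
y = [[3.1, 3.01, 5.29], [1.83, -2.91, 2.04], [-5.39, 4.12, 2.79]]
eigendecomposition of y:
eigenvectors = [[0.74+0.00j, 0.74-0.00j, (0.01+0j)], [0.22+0.04j, 0.22-0.04j, (0.86+0j)], [(-0.06+0.64j), -0.06-0.64j, (-0.51+0j)]]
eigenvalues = [(3.53+4.74j), (3.53-4.74j), (-4.08+0j)]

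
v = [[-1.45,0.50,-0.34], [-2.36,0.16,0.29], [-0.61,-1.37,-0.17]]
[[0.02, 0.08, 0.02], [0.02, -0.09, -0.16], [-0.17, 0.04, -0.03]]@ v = [[-0.23, -0.0, 0.01], [0.28, 0.21, -0.01], [0.17, -0.04, 0.07]]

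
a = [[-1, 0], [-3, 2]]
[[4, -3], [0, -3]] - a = [[5, -3], [3, -5]]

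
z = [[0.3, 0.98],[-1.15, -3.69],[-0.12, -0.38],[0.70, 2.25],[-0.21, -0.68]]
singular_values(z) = [4.71, 0.01]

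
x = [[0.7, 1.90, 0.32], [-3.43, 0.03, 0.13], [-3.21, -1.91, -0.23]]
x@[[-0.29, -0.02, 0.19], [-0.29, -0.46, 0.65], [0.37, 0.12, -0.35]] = [[-0.64, -0.85, 1.26], [1.03, 0.07, -0.68], [1.4, 0.92, -1.77]]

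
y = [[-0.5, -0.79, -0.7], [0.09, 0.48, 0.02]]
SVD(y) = [[-0.95, 0.32],[0.32, 0.95]] @ diag([1.2306983803824987, 0.29729025635545925]) @ [[0.41, 0.73, 0.54],[-0.26, 0.66, -0.70]]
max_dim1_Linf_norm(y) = 0.79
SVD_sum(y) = [[-0.47, -0.85, -0.63], [0.16, 0.29, 0.22]] + [[-0.03,0.06,-0.07],[-0.07,0.19,-0.20]]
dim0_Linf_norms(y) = [0.5, 0.79, 0.7]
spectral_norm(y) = 1.23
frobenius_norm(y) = 1.27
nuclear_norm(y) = 1.53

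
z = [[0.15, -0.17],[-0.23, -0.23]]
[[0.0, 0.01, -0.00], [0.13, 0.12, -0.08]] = z @ [[-0.28, -0.26, 0.17],[-0.27, -0.26, 0.16]]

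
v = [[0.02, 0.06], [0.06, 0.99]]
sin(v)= [[0.02, 0.05], [0.05, 0.83]]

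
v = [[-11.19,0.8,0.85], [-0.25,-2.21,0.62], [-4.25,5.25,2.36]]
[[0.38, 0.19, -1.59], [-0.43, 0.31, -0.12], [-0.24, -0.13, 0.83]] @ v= [[2.46,-8.46,-3.31], [5.24,-1.66,-0.46], [-0.81,4.45,1.67]]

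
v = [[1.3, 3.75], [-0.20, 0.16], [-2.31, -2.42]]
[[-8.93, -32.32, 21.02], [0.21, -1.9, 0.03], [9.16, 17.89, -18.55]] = v@[[-2.31, 2.02, 3.39],[-1.58, -9.32, 4.43]]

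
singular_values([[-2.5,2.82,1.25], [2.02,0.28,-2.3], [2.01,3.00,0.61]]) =[4.57, 3.93, 1.52]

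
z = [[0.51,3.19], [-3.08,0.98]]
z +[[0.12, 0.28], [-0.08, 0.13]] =[[0.63, 3.47], [-3.16, 1.11]]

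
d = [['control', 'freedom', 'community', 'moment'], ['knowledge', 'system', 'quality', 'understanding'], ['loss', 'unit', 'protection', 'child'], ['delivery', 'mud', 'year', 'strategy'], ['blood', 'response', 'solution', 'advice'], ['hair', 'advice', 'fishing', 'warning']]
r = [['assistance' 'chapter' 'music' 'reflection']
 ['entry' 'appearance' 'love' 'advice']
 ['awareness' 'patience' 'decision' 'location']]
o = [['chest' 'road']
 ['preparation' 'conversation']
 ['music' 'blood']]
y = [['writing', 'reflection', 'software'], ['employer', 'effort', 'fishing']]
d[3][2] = 'year'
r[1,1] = 'appearance'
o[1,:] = ['preparation', 'conversation']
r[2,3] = 'location'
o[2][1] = 'blood'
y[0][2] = 'software'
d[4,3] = 'advice'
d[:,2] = ['community', 'quality', 'protection', 'year', 'solution', 'fishing']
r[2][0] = 'awareness'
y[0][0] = 'writing'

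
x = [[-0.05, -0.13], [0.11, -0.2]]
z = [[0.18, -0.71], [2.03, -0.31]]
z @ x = [[-0.09, 0.12], [-0.14, -0.20]]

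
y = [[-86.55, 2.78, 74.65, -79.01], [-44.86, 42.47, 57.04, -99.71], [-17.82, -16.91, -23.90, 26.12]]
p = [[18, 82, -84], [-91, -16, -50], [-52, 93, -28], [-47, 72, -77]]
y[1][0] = -44.86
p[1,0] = -91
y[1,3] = -99.71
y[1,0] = -44.86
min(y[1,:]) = -99.71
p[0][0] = 18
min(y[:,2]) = -23.9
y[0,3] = -79.01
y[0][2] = 74.65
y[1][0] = -44.86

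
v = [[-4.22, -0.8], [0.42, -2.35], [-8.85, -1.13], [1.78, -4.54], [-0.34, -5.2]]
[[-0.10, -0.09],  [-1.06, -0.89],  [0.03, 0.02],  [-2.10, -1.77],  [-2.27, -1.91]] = v @ [[-0.06, -0.05], [0.44, 0.37]]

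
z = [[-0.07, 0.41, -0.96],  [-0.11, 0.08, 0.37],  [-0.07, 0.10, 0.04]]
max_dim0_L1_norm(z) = 1.37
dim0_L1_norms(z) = [0.25, 0.59, 1.37]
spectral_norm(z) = 1.09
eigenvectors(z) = [[0.12,  -0.82,  0.97], [-0.9,  -0.54,  0.09], [-0.43,  -0.16,  0.21]]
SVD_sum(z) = [[-0.03, 0.35, -0.98], [0.01, -0.11, 0.3], [0.00, -0.0, 0.0]] + [[-0.04, 0.06, 0.02], [-0.12, 0.19, 0.07], [-0.07, 0.10, 0.04]] + [[0.0,  0.00,  0.00], [0.00,  0.0,  0.0], [-0.00,  -0.00,  -0.00]]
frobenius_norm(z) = 1.13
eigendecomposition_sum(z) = [[0.01, -0.00, -0.07], [-0.11, 0.02, 0.49], [-0.05, 0.01, 0.23]] + [[0.01, 0.03, -0.06], [0.01, 0.02, -0.04], [0.0, 0.01, -0.01]] + [[-0.10, 0.38, -0.83], [-0.01, 0.04, -0.08], [-0.02, 0.08, -0.18]]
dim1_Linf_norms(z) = [0.96, 0.37, 0.1]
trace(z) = 0.05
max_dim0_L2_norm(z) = 1.03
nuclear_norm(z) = 1.37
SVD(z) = [[-0.96, -0.26, -0.13], [0.29, -0.85, -0.45], [0.00, -0.47, 0.89]] @ diag([1.091008277454378, 0.2760132093868067, 0.004200805878161204]) @ [[0.03, -0.34, 0.94],[0.52, -0.8, -0.30],[-0.85, -0.5, -0.15]]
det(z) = -0.00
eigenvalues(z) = [0.27, 0.02, -0.24]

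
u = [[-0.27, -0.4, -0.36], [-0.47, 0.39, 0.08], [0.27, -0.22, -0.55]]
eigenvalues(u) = [(0.54+0j), (-0.48+0.2j), (-0.48-0.2j)]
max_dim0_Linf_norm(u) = 0.55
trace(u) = -0.43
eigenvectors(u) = [[(0.33+0j), (0.73+0j), (0.73-0j)],[(-0.91+0j), 0.36+0.14j, (0.36-0.14j)],[(0.27+0j), (0.04-0.57j), 0.04+0.57j]]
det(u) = 0.15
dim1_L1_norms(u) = [1.03, 0.94, 1.04]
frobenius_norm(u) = 1.08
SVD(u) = [[0.46, 0.77, -0.44], [-0.54, 0.64, 0.55], [0.7, -0.01, 0.71]] @ diag([0.8719245407037145, 0.5590081244867952, 0.3048893439862598]) @ [[0.37, -0.63, -0.68], [-0.91, -0.1, -0.40], [0.18, 0.77, -0.61]]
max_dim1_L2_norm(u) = 0.65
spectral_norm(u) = 0.87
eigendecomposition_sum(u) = [[(0.09+0j), (-0.18+0j), -0.04+0.00j], [(-0.24+0j), (0.48-0j), 0.12-0.00j], [(0.07+0j), (-0.14+0j), -0.03+0.00j]] + [[-0.18+0.14j, (-0.11-0.04j), -0.16-0.32j], [-0.11+0.04j, (-0.05-0.04j), -0.02-0.19j], [0.10+0.15j, -0.04+0.08j, -0.26+0.11j]] + [[(-0.18-0.14j),-0.11+0.04j,(-0.16+0.32j)], [(-0.11-0.04j),(-0.05+0.04j),-0.02+0.19j], [(0.1-0.15j),-0.04-0.08j,-0.26-0.11j]]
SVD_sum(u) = [[0.15, -0.25, -0.27], [-0.18, 0.30, 0.32], [0.23, -0.39, -0.42]] + [[-0.39,  -0.05,  -0.17],[-0.32,  -0.04,  -0.14],[0.00,  0.0,  0.0]] + [[-0.02, -0.10, 0.08],[0.03, 0.13, -0.10],[0.04, 0.17, -0.13]]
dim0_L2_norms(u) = [0.61, 0.6, 0.66]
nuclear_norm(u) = 1.74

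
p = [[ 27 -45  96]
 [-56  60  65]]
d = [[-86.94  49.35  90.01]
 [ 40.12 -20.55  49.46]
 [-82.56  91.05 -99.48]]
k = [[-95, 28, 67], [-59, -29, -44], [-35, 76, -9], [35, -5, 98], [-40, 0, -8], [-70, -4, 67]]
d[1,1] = -20.55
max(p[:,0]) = 27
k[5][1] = -4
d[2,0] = -82.56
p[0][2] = 96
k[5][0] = -70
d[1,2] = 49.46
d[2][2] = -99.48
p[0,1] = -45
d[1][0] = 40.12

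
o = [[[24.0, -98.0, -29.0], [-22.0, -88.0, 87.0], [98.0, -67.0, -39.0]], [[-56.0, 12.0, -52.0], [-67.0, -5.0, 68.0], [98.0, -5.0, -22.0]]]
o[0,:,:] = [[24.0, -98.0, -29.0], [-22.0, -88.0, 87.0], [98.0, -67.0, -39.0]]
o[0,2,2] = -39.0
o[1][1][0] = -67.0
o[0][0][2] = -29.0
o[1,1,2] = 68.0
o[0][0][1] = -98.0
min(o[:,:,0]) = -67.0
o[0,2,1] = -67.0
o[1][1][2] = 68.0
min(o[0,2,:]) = -67.0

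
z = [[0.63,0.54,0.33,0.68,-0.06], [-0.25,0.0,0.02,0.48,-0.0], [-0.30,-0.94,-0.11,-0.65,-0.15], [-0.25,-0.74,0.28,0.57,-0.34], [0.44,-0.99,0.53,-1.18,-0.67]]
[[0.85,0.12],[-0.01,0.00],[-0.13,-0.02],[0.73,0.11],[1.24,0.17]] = z @ [[0.72, 0.10],[-0.26, -0.04],[0.81, 0.11],[0.32, 0.05],[-0.92, -0.13]]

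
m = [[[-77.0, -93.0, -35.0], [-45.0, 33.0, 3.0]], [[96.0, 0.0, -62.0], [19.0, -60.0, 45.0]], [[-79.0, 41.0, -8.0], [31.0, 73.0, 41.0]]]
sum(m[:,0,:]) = -217.0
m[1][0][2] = -62.0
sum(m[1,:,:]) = 38.0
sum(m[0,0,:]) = -205.0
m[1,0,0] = 96.0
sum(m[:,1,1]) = 46.0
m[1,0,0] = 96.0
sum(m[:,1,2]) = 89.0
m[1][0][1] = 0.0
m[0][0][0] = -77.0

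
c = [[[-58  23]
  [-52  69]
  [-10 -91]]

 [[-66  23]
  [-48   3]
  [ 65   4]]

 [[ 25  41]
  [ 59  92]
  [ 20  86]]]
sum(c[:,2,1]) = -1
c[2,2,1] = 86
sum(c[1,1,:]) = -45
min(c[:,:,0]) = -66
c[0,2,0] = -10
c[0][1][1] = 69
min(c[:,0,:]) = -66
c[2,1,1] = 92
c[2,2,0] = 20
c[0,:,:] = [[-58, 23], [-52, 69], [-10, -91]]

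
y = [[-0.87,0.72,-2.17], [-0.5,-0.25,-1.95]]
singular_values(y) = [3.1, 0.68]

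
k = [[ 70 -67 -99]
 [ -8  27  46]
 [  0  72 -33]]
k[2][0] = 0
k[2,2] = -33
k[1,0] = -8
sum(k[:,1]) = 32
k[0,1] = -67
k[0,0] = 70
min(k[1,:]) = -8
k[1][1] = 27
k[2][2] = -33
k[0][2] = -99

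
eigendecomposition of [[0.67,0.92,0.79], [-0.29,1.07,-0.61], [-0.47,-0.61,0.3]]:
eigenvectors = [[(0.82+0j), 0.82-0.00j, (-0.34+0j)], [-0.11+0.25j, (-0.11-0.25j), -0.75+0.00j], [(-0.23+0.44j), -0.23-0.44j, 0.56+0.00j]]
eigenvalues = [(0.32+0.71j), (0.32-0.71j), (1.4+0j)]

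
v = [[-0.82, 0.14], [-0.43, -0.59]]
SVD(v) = [[-0.80, -0.6], [-0.6, 0.8]] @ diag([0.9454950665714119, 0.575359956104977]) @ [[0.97,0.26], [0.26,-0.97]]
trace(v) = -1.41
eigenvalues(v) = [(-0.7+0.22j), (-0.7-0.22j)]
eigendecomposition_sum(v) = [[-0.41-0.08j,0.07+0.23j], [-0.22-0.70j,-0.30+0.30j]] + [[(-0.41+0.08j), (0.07-0.23j)], [(-0.22+0.7j), -0.30-0.30j]]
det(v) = 0.54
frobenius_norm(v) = 1.11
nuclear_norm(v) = 1.52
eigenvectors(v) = [[(-0.23+0.44j), (-0.23-0.44j)], [-0.87+0.00j, -0.87-0.00j]]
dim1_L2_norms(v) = [0.83, 0.73]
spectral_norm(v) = 0.95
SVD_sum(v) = [[-0.73,-0.19], [-0.55,-0.14]] + [[-0.09, 0.33], [0.12, -0.45]]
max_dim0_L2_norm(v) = 0.93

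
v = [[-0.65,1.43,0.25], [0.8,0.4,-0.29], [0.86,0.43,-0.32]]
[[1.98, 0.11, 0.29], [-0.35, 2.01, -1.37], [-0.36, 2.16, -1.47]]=v@ [[-1.45,1.72,-1.39], [0.98,1.0,-0.47], [-1.44,-0.79,0.24]]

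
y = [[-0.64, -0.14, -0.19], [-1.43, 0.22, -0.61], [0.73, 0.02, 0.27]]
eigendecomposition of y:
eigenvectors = [[-0.59, -0.09, -0.33], [-0.64, 0.97, 0.32], [0.49, -0.21, 0.89]]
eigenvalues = [-0.63, 0.48, 0.01]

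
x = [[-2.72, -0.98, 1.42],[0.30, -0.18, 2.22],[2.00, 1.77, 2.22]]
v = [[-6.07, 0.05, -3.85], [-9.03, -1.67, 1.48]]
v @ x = [[8.83,-0.87,-17.06], [27.02,11.77,-13.24]]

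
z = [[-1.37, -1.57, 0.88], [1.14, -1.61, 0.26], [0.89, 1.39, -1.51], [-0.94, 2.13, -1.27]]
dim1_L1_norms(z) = [3.82, 3.01, 3.79, 4.34]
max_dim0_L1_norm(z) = 6.7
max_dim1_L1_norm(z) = 4.34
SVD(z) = [[0.46, 0.57, 0.62], [0.38, -0.56, 0.48], [-0.50, -0.43, 0.52], [-0.62, 0.42, 0.34]] @ diag([3.944504928330497, 2.267504874874196, 0.6422635851410113]) @ [[-0.02, -0.85, 0.52], [-0.97, 0.14, 0.2], [-0.25, -0.5, -0.83]]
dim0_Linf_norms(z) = [1.37, 2.13, 1.51]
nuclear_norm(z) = 6.85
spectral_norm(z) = 3.94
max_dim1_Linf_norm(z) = 2.13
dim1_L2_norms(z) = [2.26, 1.99, 2.24, 2.65]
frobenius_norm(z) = 4.59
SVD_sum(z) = [[-0.03,-1.55,0.95], [-0.02,-1.27,0.78], [0.03,1.70,-1.04], [0.04,2.1,-1.29]] + [[-1.24, 0.18, 0.26], [1.24, -0.18, -0.26], [0.94, -0.14, -0.20], [-0.93, 0.14, 0.19]] + [[-0.10, -0.2, -0.33], [-0.08, -0.16, -0.26], [-0.08, -0.17, -0.27], [-0.05, -0.11, -0.18]]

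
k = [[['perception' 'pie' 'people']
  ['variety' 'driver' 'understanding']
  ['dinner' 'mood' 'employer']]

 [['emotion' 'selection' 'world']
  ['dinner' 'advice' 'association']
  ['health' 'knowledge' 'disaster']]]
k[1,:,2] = ['world', 'association', 'disaster']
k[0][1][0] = 'variety'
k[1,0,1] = 'selection'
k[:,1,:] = [['variety', 'driver', 'understanding'], ['dinner', 'advice', 'association']]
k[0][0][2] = 'people'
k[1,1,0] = 'dinner'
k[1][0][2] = 'world'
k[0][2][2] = 'employer'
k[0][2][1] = 'mood'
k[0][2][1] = 'mood'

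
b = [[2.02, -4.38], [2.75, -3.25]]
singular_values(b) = [6.38, 0.86]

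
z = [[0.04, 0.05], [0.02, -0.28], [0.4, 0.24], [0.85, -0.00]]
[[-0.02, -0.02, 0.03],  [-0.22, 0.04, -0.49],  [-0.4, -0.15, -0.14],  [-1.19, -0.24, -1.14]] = z @ [[-1.4, -0.28, -1.34], [0.67, -0.16, 1.65]]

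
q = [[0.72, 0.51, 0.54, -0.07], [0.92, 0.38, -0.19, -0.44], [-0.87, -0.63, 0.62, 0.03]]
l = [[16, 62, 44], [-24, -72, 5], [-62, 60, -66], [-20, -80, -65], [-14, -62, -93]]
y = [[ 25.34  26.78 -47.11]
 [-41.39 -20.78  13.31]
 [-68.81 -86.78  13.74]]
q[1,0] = 0.915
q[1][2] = -0.191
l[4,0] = -14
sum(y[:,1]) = -80.78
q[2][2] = 0.616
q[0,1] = 0.509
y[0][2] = -47.11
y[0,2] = -47.11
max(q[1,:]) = 0.915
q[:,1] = [0.509, 0.379, -0.63]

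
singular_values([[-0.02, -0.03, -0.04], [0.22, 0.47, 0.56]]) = [0.77, 0.01]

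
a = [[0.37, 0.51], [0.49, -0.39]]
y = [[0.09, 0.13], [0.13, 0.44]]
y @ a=[[0.10, -0.00], [0.26, -0.11]]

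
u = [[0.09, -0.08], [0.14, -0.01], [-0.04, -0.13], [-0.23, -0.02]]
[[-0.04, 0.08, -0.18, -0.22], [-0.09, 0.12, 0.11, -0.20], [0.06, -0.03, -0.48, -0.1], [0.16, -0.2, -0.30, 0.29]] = u@[[-0.68, 0.87, 1.01, -1.37], [-0.26, -0.04, 3.39, 1.18]]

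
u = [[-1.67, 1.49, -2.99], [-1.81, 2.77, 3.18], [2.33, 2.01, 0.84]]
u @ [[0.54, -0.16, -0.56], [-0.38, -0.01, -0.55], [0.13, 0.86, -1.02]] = [[-1.86, -2.32, 3.17], [-1.62, 3.00, -3.75], [0.6, 0.33, -3.27]]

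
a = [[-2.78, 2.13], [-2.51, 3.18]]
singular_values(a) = [5.31, 0.66]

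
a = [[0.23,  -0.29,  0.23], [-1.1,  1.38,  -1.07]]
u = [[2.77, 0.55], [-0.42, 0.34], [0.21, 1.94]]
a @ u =[[0.81,0.47], [-3.85,-2.21]]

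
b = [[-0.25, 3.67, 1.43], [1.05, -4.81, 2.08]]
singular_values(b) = [6.19, 2.4]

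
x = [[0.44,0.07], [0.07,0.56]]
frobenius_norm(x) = 0.72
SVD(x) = [[0.42,0.91],[0.91,-0.42]] @ diag([0.5921954445729289, 0.4078045554270711]) @ [[0.42,0.91], [0.91,-0.42]]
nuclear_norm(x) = 1.00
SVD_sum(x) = [[0.1, 0.22], [0.22, 0.49]] + [[0.34, -0.15], [-0.15, 0.07]]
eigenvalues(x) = [0.41, 0.59]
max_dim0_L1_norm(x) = 0.63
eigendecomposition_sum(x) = [[0.34, -0.15],  [-0.15, 0.07]] + [[0.10, 0.22], [0.22, 0.49]]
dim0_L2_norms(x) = [0.45, 0.56]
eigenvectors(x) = [[-0.91, -0.42],[0.42, -0.91]]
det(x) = 0.24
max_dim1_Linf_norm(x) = 0.56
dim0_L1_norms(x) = [0.51, 0.63]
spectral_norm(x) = 0.59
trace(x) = 1.00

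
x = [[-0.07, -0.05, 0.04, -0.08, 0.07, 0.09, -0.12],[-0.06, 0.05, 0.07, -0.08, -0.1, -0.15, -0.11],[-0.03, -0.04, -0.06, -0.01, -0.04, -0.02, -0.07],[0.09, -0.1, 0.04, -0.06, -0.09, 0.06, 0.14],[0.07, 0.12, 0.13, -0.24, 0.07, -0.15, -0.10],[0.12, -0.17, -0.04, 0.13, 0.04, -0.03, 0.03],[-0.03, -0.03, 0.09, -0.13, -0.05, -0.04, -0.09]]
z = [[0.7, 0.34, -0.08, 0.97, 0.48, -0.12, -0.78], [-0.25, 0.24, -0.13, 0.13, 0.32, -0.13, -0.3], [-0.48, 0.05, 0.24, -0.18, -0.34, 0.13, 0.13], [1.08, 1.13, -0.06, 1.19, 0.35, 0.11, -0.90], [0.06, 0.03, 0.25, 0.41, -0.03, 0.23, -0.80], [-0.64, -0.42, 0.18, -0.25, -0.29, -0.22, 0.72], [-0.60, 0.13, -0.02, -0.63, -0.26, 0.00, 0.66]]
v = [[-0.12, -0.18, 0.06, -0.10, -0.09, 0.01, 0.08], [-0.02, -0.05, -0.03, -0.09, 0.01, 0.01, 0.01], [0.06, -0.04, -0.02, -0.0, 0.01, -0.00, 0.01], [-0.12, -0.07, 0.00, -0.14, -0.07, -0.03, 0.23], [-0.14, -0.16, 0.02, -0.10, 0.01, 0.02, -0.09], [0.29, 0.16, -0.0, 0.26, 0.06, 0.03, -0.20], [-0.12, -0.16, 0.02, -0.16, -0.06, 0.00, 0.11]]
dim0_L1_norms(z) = [3.81, 2.34, 0.96, 3.76, 2.07, 0.94, 4.29]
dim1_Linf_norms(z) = [0.97, 0.32, 0.48, 1.19, 0.8, 0.72, 0.66]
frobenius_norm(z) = 3.40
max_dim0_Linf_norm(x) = 0.24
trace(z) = 2.78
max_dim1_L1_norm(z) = 4.82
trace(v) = -0.18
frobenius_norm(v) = 0.75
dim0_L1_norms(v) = [0.87, 0.82, 0.15, 0.85, 0.31, 0.1, 0.73]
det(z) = 0.00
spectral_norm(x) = 0.47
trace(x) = -0.19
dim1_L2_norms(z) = [1.55, 0.6, 0.69, 2.19, 0.96, 1.15, 1.13]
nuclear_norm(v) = 1.19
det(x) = 0.00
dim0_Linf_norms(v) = [0.29, 0.18, 0.06, 0.26, 0.09, 0.03, 0.23]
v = x @ z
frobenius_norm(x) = 0.64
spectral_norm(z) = 3.13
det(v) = 0.00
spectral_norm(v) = 0.69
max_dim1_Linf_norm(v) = 0.29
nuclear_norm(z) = 5.77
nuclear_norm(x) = 1.39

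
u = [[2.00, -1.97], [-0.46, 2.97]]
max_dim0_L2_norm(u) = 3.56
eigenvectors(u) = [[-0.96, 0.79], [-0.28, -0.62]]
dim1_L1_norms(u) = [3.97, 3.43]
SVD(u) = [[-0.68, 0.74], [0.74, 0.68]] @ diag([3.905385899487946, 1.288937925611911]) @ [[-0.43, 0.9], [0.90, 0.43]]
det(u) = 5.03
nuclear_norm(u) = 5.19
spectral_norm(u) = 3.91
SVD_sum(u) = [[1.14,-2.38], [-1.25,2.59]] + [[0.86, 0.41], [0.79, 0.38]]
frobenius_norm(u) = 4.11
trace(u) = 4.97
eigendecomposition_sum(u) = [[1.03, 1.31],[0.3, 0.39]] + [[0.97, -3.28],[-0.76, 2.58]]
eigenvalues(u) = [1.42, 3.55]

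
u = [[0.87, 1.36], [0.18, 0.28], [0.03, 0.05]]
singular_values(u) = [1.65, 0.0]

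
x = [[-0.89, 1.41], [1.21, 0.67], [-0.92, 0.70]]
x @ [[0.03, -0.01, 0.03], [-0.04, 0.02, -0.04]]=[[-0.08, 0.04, -0.08],[0.01, 0.0, 0.01],[-0.06, 0.02, -0.06]]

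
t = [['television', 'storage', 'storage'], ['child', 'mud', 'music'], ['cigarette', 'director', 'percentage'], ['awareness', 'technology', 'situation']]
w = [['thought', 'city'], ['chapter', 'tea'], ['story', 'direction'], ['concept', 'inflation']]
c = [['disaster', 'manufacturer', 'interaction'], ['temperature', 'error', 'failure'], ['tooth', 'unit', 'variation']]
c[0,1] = 'manufacturer'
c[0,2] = 'interaction'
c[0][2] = 'interaction'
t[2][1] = 'director'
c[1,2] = 'failure'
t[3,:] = ['awareness', 'technology', 'situation']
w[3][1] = 'inflation'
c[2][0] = 'tooth'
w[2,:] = ['story', 'direction']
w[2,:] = ['story', 'direction']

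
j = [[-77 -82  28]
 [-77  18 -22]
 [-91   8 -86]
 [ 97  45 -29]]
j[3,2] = -29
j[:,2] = [28, -22, -86, -29]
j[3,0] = 97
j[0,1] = -82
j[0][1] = -82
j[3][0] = 97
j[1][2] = -22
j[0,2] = 28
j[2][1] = 8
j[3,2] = -29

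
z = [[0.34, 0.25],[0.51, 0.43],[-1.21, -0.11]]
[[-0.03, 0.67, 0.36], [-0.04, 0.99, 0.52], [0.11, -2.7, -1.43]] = z @ [[-0.09, 2.27, 1.2], [0.02, -0.39, -0.21]]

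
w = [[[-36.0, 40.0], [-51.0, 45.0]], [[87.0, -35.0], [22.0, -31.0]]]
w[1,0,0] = 87.0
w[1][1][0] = 22.0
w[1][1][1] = -31.0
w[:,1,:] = [[-51.0, 45.0], [22.0, -31.0]]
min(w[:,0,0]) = -36.0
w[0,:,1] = [40.0, 45.0]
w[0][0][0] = -36.0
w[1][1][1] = -31.0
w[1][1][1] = -31.0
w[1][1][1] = -31.0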